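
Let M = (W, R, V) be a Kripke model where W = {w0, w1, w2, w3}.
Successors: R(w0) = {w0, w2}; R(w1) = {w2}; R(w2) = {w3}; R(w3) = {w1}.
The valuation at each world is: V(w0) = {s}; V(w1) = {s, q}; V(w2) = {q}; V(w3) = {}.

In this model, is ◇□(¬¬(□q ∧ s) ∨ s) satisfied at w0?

No

At w0: ◇□(¬¬(□q ∧ s) ∨ s) requires □(¬¬(□q ∧ s) ∨ s) at some successor in {w0, w2}.
  At w0: □(¬¬(□q ∧ s) ∨ s) is false.
  At w2: □(¬¬(□q ∧ s) ∨ s) is false.
So ◇□(¬¬(□q ∧ s) ∨ s) is false at w0.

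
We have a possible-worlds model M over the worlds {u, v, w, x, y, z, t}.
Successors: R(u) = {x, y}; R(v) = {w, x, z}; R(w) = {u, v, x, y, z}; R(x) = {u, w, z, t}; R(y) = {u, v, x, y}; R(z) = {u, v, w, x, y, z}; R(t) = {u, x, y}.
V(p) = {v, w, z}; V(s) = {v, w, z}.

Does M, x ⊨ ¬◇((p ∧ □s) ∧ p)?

Yes

Recall that □ψ holds at a world iff ψ holds at every accessible world, and ◇ψ holds iff ψ holds at some accessible world.
At x: ◇((p ∧ □s) ∧ p) is false, so ¬◇((p ∧ □s) ∧ p) is true.
  At x: ◇((p ∧ □s) ∧ p) requires (p ∧ □s) ∧ p at some successor in {u, w, z, t}.
    At u: (p ∧ □s) ∧ p is false.
    At w: (p ∧ □s) ∧ p is false.
    At z: (p ∧ □s) ∧ p is false.
    At t: (p ∧ □s) ∧ p is false.
  So ◇((p ∧ □s) ∧ p) is false at x.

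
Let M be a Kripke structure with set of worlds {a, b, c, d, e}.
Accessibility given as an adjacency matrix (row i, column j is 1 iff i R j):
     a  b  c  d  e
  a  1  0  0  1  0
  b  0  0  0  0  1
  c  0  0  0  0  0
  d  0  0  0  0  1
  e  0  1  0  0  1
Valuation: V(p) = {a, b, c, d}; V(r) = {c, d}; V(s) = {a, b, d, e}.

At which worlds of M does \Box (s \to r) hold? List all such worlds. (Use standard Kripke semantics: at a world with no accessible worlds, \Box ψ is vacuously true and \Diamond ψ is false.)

Recall that \Box ψ holds at a world iff ψ holds at every accessible world, and \Diamond ψ holds iff ψ holds at some accessible world.
Let φ = \Box (s \to r). Evaluate φ at each world:
  a (successors {a, d}): φ is false.
  b (successors {e}): φ is false.
  c (successors ∅): φ is true.
  d (successors {e}): φ is false.
  e (successors {b, e}): φ is false.
For instance, at e:
  At e: \Box (s \to r) requires s \to r at every successor {b, e}.
    s \to r fails at b, so \Box (s \to r) is false at e.
Satisfying worlds: {c}

c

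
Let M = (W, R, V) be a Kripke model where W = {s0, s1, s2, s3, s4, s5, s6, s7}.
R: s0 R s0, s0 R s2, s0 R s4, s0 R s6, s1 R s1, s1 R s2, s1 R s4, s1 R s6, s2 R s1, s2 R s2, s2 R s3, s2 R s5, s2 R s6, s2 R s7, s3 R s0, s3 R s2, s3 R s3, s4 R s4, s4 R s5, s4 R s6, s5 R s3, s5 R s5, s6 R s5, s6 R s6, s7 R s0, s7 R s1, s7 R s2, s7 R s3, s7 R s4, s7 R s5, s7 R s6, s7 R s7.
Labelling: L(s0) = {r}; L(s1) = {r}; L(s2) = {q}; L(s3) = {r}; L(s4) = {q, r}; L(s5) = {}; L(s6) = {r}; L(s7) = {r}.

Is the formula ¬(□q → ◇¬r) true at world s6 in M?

No

At s6: □q → ◇¬r is true, so ¬(□q → ◇¬r) is false.
  At s6: □q is false, ◇¬r is true, so □q → ◇¬r is true.
    At s6: □q requires q at every successor {s5, s6}.
      q fails at s5, so □q is false at s6.
    At s6: ◇¬r requires ¬r at some successor in {s5, s6}.
      ¬r holds at s5, so ◇¬r is true at s6.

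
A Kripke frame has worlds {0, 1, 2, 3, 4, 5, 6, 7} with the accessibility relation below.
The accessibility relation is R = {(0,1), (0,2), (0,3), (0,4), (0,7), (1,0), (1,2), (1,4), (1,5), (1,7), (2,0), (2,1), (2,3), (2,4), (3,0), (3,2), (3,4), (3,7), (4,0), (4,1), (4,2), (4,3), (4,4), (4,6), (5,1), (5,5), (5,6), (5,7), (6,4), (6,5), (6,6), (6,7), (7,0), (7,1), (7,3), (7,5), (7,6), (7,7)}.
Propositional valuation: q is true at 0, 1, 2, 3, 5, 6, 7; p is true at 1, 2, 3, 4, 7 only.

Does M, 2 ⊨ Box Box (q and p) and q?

No

At 2: Box Box (q and p) is false, q is true, so Box Box (q and p) and q is false.
  At 2: Box Box (q and p) requires Box (q and p) at every successor {0, 1, 3, 4}.
    Box (q and p) fails at 0, so Box Box (q and p) is false at 2.
      At 0: Box (q and p) requires q and p at every successor {1, 2, 3, 4, 7}.
        q and p fails at 4, so Box (q and p) is false at 0.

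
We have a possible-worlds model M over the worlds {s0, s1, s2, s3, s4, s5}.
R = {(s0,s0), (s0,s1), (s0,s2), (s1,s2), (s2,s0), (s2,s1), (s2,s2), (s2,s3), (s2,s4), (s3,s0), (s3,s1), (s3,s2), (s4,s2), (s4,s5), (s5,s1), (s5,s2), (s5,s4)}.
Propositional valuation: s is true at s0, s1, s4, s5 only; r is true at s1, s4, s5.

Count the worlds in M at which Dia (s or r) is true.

Let φ = Dia (s or r). Evaluate φ at each world:
  s0 (successors {s0, s1, s2}): φ is true.
  s1 (successors {s2}): φ is false.
  s2 (successors {s0, s1, s2, s3, s4}): φ is true.
  s3 (successors {s0, s1, s2}): φ is true.
  s4 (successors {s2, s5}): φ is true.
  s5 (successors {s1, s2, s4}): φ is true.
For instance, at s5:
  At s5: Dia (s or r) requires s or r at some successor in {s1, s2, s4}.
    s or r holds at s1, so Dia (s or r) is true at s5.
Satisfying worlds: {s0, s2, s3, s4, s5}

5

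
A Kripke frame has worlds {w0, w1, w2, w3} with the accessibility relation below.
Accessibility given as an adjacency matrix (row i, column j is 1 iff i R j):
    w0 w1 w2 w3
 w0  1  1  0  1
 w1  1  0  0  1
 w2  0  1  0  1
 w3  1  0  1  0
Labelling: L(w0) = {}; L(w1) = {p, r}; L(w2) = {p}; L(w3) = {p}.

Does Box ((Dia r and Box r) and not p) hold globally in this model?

Let φ = Box ((Dia r and Box r) and not p). Evaluate φ at each world:
  w0 (successors {w0, w1, w3}): φ is false.
  w1 (successors {w0, w3}): φ is false.
  w2 (successors {w1, w3}): φ is false.
  w3 (successors {w0, w2}): φ is false.
Detail at w0 (counterexample):
  At w0: Box ((Dia r and Box r) and not p) requires (Dia r and Box r) and not p at every successor {w0, w1, w3}.
    (Dia r and Box r) and not p fails at w0, so Box ((Dia r and Box r) and not p) is false at w0.
      At w0: Dia r and Box r is false, not p is true, so (Dia r and Box r) and not p is false.

No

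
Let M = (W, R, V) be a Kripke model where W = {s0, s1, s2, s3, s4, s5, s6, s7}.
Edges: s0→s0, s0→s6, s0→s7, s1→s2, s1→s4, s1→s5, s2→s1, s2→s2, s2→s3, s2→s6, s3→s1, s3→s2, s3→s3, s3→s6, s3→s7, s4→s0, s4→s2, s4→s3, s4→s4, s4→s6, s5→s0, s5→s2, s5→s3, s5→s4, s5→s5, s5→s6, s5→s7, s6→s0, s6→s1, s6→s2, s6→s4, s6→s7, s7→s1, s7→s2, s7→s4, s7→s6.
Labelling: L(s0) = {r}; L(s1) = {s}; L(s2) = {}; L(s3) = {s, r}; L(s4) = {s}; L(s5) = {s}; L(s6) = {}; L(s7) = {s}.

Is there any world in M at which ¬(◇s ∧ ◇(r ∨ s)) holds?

Let φ = ¬(◇s ∧ ◇(r ∨ s)). Evaluate φ at each world:
  s0 (successors {s0, s6, s7}): φ is false.
  s1 (successors {s2, s4, s5}): φ is false.
  s2 (successors {s1, s2, s3, s6}): φ is false.
  s3 (successors {s1, s2, s3, s6, s7}): φ is false.
  s4 (successors {s0, s2, s3, s4, s6}): φ is false.
  s5 (successors {s0, s2, s3, s4, s5, s6, s7}): φ is false.
  s6 (successors {s0, s1, s2, s4, s7}): φ is false.
  s7 (successors {s1, s2, s4, s6}): φ is false.
For instance, at s6:
  At s6: ◇s ∧ ◇(r ∨ s) is true, so ¬(◇s ∧ ◇(r ∨ s)) is false.
    At s6: ◇s is true, ◇(r ∨ s) is true, so ◇s ∧ ◇(r ∨ s) is true.
      At s6: ◇s requires s at some successor in {s0, s1, s2, s4, s7}.
        s holds at s1, so ◇s is true at s6.
      At s6: ◇(r ∨ s) requires r ∨ s at some successor in {s0, s1, s2, s4, s7}.
        r ∨ s holds at s0, so ◇(r ∨ s) is true at s6.

No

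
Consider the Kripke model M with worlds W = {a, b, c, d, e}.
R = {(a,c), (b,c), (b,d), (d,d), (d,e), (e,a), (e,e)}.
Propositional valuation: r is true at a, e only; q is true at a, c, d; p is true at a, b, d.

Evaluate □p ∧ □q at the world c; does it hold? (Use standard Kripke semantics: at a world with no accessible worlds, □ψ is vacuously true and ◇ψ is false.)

Yes

At c: □p is true, □q is true, so □p ∧ □q is true.
  At c: no accessible worlds, so □p holds vacuously.
  At c: no accessible worlds, so □q holds vacuously.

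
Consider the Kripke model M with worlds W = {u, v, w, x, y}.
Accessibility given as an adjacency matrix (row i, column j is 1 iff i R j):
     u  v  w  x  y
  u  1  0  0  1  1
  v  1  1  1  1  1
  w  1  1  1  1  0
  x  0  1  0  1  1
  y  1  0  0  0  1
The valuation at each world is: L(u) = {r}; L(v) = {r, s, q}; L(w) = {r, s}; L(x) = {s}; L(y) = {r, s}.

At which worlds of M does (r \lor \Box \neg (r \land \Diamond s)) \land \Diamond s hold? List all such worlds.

Let φ = (r \lor \Box \neg (r \land \Diamond s)) \land \Diamond s. Evaluate φ at each world:
  u (successors {u, x, y}): φ is true.
  v (successors {u, v, w, x, y}): φ is true.
  w (successors {u, v, w, x}): φ is true.
  x (successors {v, x, y}): φ is false.
  y (successors {u, y}): φ is true.
For instance, at v:
  At v: r \lor \Box \neg (r \land \Diamond s) is true, \Diamond s is true, so (r \lor \Box \neg (r \land \Diamond s)) \land \Diamond s is true.
    At v: r is true, \Box \neg (r \land \Diamond s) is false, so r \lor \Box \neg (r \land \Diamond s) is true.
      At v: \Box \neg (r \land \Diamond s) requires \neg (r \land \Diamond s) at every successor {u, v, w, x, y}.
        \neg (r \land \Diamond s) fails at u, so \Box \neg (r \land \Diamond s) is false at v.
    At v: \Diamond s requires s at some successor in {u, v, w, x, y}.
      s holds at v, so \Diamond s is true at v.
Satisfying worlds: {u, v, w, y}

u, v, w, y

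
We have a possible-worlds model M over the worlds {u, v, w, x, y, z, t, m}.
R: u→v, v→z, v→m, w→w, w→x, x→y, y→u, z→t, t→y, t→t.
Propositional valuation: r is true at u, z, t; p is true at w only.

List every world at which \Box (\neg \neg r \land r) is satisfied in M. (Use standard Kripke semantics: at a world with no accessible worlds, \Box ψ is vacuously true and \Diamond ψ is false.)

Let φ = \Box (\neg \neg r \land r). Evaluate φ at each world:
  u (successors {v}): φ is false.
  v (successors {z, m}): φ is false.
  w (successors {w, x}): φ is false.
  x (successors {y}): φ is false.
  y (successors {u}): φ is true.
  z (successors {t}): φ is true.
  t (successors {y, t}): φ is false.
  m (successors ∅): φ is true.
For instance, at y:
  At y: \Box (\neg \neg r \land r) requires \neg \neg r \land r at every successor {u}.
    At u: \neg \neg r \land r is true.
  So \Box (\neg \neg r \land r) is true at y.
Satisfying worlds: {y, z, m}

y, z, m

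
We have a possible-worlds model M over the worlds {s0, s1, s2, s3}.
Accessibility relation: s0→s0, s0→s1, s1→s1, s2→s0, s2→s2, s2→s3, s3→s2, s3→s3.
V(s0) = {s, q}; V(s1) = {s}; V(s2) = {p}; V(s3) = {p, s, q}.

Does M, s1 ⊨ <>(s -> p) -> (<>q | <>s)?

Yes

Recall that <>ψ holds at a world iff ψ holds at some accessible world.
At s1: <>(s -> p) is false, <>q | <>s is true, so <>(s -> p) -> (<>q | <>s) is true.
  At s1: <>(s -> p) requires s -> p at some successor in {s1}.
    At s1: s -> p is false.
  So <>(s -> p) is false at s1.
  At s1: <>q is false, <>s is true, so <>q | <>s is true.
    At s1: <>q requires q at some successor in {s1}.
      At s1: q is false.
    So <>q is false at s1.
    At s1: <>s requires s at some successor in {s1}.
      s holds at s1, so <>s is true at s1.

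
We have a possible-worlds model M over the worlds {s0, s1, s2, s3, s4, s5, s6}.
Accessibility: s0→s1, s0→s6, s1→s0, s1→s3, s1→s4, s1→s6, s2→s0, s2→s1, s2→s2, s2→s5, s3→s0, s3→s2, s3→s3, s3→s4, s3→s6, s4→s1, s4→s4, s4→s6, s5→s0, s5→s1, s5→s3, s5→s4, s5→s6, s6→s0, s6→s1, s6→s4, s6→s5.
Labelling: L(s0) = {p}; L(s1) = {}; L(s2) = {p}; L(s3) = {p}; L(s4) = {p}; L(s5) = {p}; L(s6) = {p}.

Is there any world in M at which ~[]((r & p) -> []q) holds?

No

Let φ = ~[]((r & p) -> []q). Evaluate φ at each world:
  s0 (successors {s1, s6}): φ is false.
  s1 (successors {s0, s3, s4, s6}): φ is false.
  s2 (successors {s0, s1, s2, s5}): φ is false.
  s3 (successors {s0, s2, s3, s4, s6}): φ is false.
  s4 (successors {s1, s4, s6}): φ is false.
  s5 (successors {s0, s1, s3, s4, s6}): φ is false.
  s6 (successors {s0, s1, s4, s5}): φ is false.
For instance, at s1:
  At s1: []((r & p) -> []q) is true, so ~[]((r & p) -> []q) is false.
    At s1: []((r & p) -> []q) requires (r & p) -> []q at every successor {s0, s3, s4, s6}.
      At s0: (r & p) -> []q is true.
      At s3: (r & p) -> []q is true.
      At s4: (r & p) -> []q is true.
      At s6: (r & p) -> []q is true.
    So []((r & p) -> []q) is true at s1.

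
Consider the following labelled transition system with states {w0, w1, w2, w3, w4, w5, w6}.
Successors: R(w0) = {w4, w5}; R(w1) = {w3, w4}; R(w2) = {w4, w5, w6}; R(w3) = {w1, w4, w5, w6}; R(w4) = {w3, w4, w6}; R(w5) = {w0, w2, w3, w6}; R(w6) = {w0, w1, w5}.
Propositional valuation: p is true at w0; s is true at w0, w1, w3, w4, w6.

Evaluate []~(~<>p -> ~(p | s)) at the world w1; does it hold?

Yes

At w1: []~(~<>p -> ~(p | s)) requires ~(~<>p -> ~(p | s)) at every successor {w3, w4}.
    At w3: ~<>p -> ~(p | s) is false, so ~(~<>p -> ~(p | s)) is true.
      At w3: ~<>p is true, ~(p | s) is false, so ~<>p -> ~(p | s) is false.
    At w4: ~<>p -> ~(p | s) is false, so ~(~<>p -> ~(p | s)) is true.
      At w4: ~<>p is true, ~(p | s) is false, so ~<>p -> ~(p | s) is false.
So []~(~<>p -> ~(p | s)) is true at w1.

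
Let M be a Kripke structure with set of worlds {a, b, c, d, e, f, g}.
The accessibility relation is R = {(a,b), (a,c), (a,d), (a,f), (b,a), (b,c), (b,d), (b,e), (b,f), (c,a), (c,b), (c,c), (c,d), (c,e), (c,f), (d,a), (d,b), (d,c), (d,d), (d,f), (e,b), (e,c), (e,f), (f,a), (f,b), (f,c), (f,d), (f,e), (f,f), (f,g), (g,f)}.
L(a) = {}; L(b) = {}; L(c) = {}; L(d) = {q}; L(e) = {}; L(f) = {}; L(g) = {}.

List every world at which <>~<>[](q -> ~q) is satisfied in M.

a, b, c, d, f

Let φ = <>~<>[](q -> ~q). Evaluate φ at each world:
  a (successors {b, c, d, f}): φ is true.
  b (successors {a, c, d, e, f}): φ is true.
  c (successors {a, b, c, d, e, f}): φ is true.
  d (successors {a, b, c, d, f}): φ is true.
  e (successors {b, c, f}): φ is false.
  f (successors {a, b, c, d, e, f, g}): φ is true.
  g (successors {f}): φ is false.
For instance, at e:
  At e: <>~<>[](q -> ~q) requires ~<>[](q -> ~q) at some successor in {b, c, f}.
    At b: ~<>[](q -> ~q) is false.
    At c: ~<>[](q -> ~q) is false.
    At f: ~<>[](q -> ~q) is false.
  So <>~<>[](q -> ~q) is false at e.
Satisfying worlds: {a, b, c, d, f}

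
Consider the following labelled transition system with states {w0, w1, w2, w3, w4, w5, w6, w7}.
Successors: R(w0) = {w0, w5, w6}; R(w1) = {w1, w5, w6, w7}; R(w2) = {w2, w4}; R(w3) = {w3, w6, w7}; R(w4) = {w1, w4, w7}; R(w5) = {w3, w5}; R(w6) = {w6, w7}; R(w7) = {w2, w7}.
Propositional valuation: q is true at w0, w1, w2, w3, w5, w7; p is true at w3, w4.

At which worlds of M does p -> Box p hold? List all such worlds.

Let φ = p -> Box p. Evaluate φ at each world:
  w0 (successors {w0, w5, w6}): φ is true.
  w1 (successors {w1, w5, w6, w7}): φ is true.
  w2 (successors {w2, w4}): φ is true.
  w3 (successors {w3, w6, w7}): φ is false.
  w4 (successors {w1, w4, w7}): φ is false.
  w5 (successors {w3, w5}): φ is true.
  w6 (successors {w6, w7}): φ is true.
  w7 (successors {w2, w7}): φ is true.
For instance, at w7:
  At w7: p is false, Box p is false, so p -> Box p is true.
    At w7: Box p requires p at every successor {w2, w7}.
      p fails at w2, so Box p is false at w7.
Satisfying worlds: {w0, w1, w2, w5, w6, w7}

w0, w1, w2, w5, w6, w7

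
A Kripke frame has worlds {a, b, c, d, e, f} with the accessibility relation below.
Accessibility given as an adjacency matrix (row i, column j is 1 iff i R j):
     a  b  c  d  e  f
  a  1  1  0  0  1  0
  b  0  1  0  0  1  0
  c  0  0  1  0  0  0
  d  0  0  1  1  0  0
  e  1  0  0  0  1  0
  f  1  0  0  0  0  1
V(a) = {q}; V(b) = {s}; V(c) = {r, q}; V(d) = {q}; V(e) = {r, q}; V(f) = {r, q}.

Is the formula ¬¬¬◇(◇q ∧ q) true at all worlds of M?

No

Recall that ◇ψ holds at a world iff ψ holds at some accessible world.
Let φ = ¬¬¬◇(◇q ∧ q). Evaluate φ at each world:
  a (successors {a, b, e}): φ is false.
  b (successors {b, e}): φ is false.
  c (successors {c}): φ is false.
  d (successors {c, d}): φ is false.
  e (successors {a, e}): φ is false.
  f (successors {a, f}): φ is false.
Detail at a (counterexample):
  At a: ¬¬◇(◇q ∧ q) is true, so ¬¬¬◇(◇q ∧ q) is false.
    At a: ¬◇(◇q ∧ q) is false, so ¬¬◇(◇q ∧ q) is true.
      At a: ◇(◇q ∧ q) is true, so ¬◇(◇q ∧ q) is false.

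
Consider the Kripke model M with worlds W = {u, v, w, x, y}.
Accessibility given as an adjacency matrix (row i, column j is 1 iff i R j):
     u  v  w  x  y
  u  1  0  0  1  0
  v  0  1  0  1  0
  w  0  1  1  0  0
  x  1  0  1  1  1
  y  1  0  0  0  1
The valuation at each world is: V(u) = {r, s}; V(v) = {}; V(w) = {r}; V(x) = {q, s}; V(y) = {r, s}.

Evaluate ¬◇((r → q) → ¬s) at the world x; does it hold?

No

At x: ◇((r → q) → ¬s) is true, so ¬◇((r → q) → ¬s) is false.
  At x: ◇((r → q) → ¬s) requires (r → q) → ¬s at some successor in {u, w, x, y}.
    (r → q) → ¬s holds at u, so ◇((r → q) → ¬s) is true at x.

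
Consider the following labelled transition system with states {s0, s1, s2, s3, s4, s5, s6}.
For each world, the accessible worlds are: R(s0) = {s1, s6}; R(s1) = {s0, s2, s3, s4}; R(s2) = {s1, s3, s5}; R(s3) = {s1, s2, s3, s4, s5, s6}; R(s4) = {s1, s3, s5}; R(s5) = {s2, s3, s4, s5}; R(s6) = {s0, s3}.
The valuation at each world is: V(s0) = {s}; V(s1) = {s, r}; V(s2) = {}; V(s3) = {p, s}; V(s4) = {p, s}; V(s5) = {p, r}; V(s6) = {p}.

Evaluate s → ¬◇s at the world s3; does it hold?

No

At s3: s is true, ¬◇s is false, so s → ¬◇s is false.
  At s3: ◇s is true, so ¬◇s is false.
    At s3: ◇s requires s at some successor in {s1, s2, s3, s4, s5, s6}.
      s holds at s1, so ◇s is true at s3.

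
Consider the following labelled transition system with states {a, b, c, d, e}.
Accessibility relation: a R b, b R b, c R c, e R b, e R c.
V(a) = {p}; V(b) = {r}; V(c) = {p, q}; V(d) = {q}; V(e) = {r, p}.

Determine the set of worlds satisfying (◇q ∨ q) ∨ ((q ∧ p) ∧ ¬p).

c, d, e

Recall that ◇ψ holds at a world iff ψ holds at some accessible world.
Let φ = (◇q ∨ q) ∨ ((q ∧ p) ∧ ¬p). Evaluate φ at each world:
  a (successors {b}): φ is false.
  b (successors {b}): φ is false.
  c (successors {c}): φ is true.
  d (successors ∅): φ is true.
  e (successors {b, c}): φ is true.
For instance, at a:
  At a: ◇q ∨ q is false, (q ∧ p) ∧ ¬p is false, so (◇q ∨ q) ∨ ((q ∧ p) ∧ ¬p) is false.
    At a: ◇q is false, q is false, so ◇q ∨ q is false.
      At a: ◇q requires q at some successor in {b}.
        At b: q is false.
      So ◇q is false at a.
Satisfying worlds: {c, d, e}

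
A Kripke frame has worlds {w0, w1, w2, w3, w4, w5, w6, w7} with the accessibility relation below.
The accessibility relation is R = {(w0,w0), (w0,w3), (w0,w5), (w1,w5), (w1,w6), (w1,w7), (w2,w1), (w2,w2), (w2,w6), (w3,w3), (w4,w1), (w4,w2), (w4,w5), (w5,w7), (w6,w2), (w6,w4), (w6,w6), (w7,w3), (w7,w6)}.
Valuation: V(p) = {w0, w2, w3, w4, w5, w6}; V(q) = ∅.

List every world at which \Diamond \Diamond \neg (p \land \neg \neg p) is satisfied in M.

w0, w1, w2, w4, w6

Recall that \Diamond ψ holds at a world iff ψ holds at some accessible world.
Let φ = \Diamond \Diamond \neg (p \land \neg \neg p). Evaluate φ at each world:
  w0 (successors {w0, w3, w5}): φ is true.
  w1 (successors {w5, w6, w7}): φ is true.
  w2 (successors {w1, w2, w6}): φ is true.
  w3 (successors {w3}): φ is false.
  w4 (successors {w1, w2, w5}): φ is true.
  w5 (successors {w7}): φ is false.
  w6 (successors {w2, w4, w6}): φ is true.
  w7 (successors {w3, w6}): φ is false.
For instance, at w6:
  At w6: \Diamond \Diamond \neg (p \land \neg \neg p) requires \Diamond \neg (p \land \neg \neg p) at some successor in {w2, w4, w6}.
    \Diamond \neg (p \land \neg \neg p) holds at w2, so \Diamond \Diamond \neg (p \land \neg \neg p) is true at w6.
      At w2: \Diamond \neg (p \land \neg \neg p) requires \neg (p \land \neg \neg p) at some successor in {w1, w2, w6}.
        \neg (p \land \neg \neg p) holds at w1, so \Diamond \neg (p \land \neg \neg p) is true at w2.
Satisfying worlds: {w0, w1, w2, w4, w6}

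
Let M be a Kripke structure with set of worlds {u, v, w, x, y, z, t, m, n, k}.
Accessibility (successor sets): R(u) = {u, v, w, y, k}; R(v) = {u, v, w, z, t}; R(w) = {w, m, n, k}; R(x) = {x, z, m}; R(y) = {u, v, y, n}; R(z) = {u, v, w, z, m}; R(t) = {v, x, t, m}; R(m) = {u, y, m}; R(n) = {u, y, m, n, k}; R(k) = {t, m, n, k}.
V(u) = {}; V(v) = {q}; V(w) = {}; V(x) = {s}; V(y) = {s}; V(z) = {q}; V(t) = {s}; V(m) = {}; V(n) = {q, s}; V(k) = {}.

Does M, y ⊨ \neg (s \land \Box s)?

Yes

At y: s \land \Box s is false, so \neg (s \land \Box s) is true.
  At y: s is true, \Box s is false, so s \land \Box s is false.
    At y: \Box s requires s at every successor {u, v, y, n}.
      s fails at u, so \Box s is false at y.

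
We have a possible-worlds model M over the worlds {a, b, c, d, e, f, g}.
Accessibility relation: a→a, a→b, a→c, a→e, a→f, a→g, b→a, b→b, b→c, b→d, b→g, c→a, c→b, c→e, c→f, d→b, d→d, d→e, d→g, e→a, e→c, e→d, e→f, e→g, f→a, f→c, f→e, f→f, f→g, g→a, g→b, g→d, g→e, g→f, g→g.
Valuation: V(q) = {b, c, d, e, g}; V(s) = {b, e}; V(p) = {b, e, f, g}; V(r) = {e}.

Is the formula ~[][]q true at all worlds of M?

Recall that []ψ holds at a world iff ψ holds at every accessible world, and <>ψ holds iff ψ holds at some accessible world.
Let φ = ~[][]q. Evaluate φ at each world:
  a (successors {a, b, c, e, f, g}): φ is true.
  b (successors {a, b, c, d, g}): φ is true.
  c (successors {a, b, e, f}): φ is true.
  d (successors {b, d, e, g}): φ is true.
  e (successors {a, c, d, f, g}): φ is true.
  f (successors {a, c, e, f, g}): φ is true.
  g (successors {a, b, d, e, f, g}): φ is true.
For instance, at a:
  At a: [][]q is false, so ~[][]q is true.
    At a: [][]q requires []q at every successor {a, b, c, e, f, g}.
      []q fails at a, so [][]q is false at a.

Yes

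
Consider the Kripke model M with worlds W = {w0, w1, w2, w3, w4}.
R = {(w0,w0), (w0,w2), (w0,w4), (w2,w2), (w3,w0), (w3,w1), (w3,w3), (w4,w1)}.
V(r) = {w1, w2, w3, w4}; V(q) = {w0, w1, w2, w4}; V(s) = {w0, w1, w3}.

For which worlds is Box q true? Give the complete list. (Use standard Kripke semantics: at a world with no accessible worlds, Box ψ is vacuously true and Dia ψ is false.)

w0, w1, w2, w4

Let φ = Box q. Evaluate φ at each world:
  w0 (successors {w0, w2, w4}): φ is true.
  w1 (successors ∅): φ is true.
  w2 (successors {w2}): φ is true.
  w3 (successors {w0, w1, w3}): φ is false.
  w4 (successors {w1}): φ is true.
For instance, at w4:
  At w4: Box q requires q at every successor {w1}.
    At w1: q is true.
  So Box q is true at w4.
Satisfying worlds: {w0, w1, w2, w4}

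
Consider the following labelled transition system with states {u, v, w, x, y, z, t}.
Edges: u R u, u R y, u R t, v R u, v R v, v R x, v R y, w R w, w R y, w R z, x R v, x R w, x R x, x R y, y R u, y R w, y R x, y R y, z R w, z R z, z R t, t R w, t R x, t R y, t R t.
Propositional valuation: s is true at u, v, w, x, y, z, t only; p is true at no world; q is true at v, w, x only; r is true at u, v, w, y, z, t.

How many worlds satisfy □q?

Let φ = □q. Evaluate φ at each world:
  u (successors {u, y, t}): φ is false.
  v (successors {u, v, x, y}): φ is false.
  w (successors {w, y, z}): φ is false.
  x (successors {v, w, x, y}): φ is false.
  y (successors {u, w, x, y}): φ is false.
  z (successors {w, z, t}): φ is false.
  t (successors {w, x, y, t}): φ is false.
For instance, at w:
  At w: □q requires q at every successor {w, y, z}.
    q fails at y, so □q is false at w.
Satisfying worlds: none.

0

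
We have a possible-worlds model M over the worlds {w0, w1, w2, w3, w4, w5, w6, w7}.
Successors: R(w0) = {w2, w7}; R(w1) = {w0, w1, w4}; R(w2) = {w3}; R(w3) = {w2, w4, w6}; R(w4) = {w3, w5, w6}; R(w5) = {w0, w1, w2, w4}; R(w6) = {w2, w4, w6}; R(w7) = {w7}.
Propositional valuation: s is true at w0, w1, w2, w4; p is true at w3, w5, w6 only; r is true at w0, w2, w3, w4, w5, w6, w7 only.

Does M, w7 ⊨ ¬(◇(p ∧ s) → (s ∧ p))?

Recall that ◇ψ holds at a world iff ψ holds at some accessible world.
At w7: ◇(p ∧ s) → (s ∧ p) is true, so ¬(◇(p ∧ s) → (s ∧ p)) is false.
  At w7: ◇(p ∧ s) is false, s ∧ p is false, so ◇(p ∧ s) → (s ∧ p) is true.
    At w7: ◇(p ∧ s) requires p ∧ s at some successor in {w7}.
      At w7: p ∧ s is false.
    So ◇(p ∧ s) is false at w7.

No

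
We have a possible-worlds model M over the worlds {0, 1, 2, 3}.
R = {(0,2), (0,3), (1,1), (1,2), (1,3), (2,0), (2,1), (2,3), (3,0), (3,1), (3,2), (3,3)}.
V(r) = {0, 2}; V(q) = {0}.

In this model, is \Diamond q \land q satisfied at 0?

At 0: \Diamond q is false, q is true, so \Diamond q \land q is false.
  At 0: \Diamond q requires q at some successor in {2, 3}.
    At 2: q is false.
    At 3: q is false.
  So \Diamond q is false at 0.

No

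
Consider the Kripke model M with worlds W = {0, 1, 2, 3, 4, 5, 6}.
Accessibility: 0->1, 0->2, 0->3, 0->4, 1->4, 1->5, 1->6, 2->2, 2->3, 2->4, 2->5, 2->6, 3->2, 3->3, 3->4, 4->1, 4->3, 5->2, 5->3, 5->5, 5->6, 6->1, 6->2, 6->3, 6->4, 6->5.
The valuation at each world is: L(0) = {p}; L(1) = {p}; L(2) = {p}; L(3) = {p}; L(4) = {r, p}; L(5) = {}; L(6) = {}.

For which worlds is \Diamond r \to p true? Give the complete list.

Let φ = \Diamond r \to p. Evaluate φ at each world:
  0 (successors {1, 2, 3, 4}): φ is true.
  1 (successors {4, 5, 6}): φ is true.
  2 (successors {2, 3, 4, 5, 6}): φ is true.
  3 (successors {2, 3, 4}): φ is true.
  4 (successors {1, 3}): φ is true.
  5 (successors {2, 3, 5, 6}): φ is true.
  6 (successors {1, 2, 3, 4, 5}): φ is false.
For instance, at 6:
  At 6: \Diamond r is true, p is false, so \Diamond r \to p is false.
    At 6: \Diamond r requires r at some successor in {1, 2, 3, 4, 5}.
      r holds at 4, so \Diamond r is true at 6.
Satisfying worlds: {0, 1, 2, 3, 4, 5}

0, 1, 2, 3, 4, 5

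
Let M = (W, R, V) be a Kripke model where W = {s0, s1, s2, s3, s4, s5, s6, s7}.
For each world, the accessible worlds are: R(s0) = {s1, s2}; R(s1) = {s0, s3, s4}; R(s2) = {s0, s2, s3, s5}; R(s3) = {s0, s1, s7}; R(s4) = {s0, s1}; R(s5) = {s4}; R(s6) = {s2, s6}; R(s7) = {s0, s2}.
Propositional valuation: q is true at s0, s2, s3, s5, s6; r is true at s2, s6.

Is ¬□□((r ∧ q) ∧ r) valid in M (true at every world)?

Recall that □ψ holds at a world iff ψ holds at every accessible world, and ◇ψ holds iff ψ holds at some accessible world.
Let φ = ¬□□((r ∧ q) ∧ r). Evaluate φ at each world:
  s0 (successors {s1, s2}): φ is true.
  s1 (successors {s0, s3, s4}): φ is true.
  s2 (successors {s0, s2, s3, s5}): φ is true.
  s3 (successors {s0, s1, s7}): φ is true.
  s4 (successors {s0, s1}): φ is true.
  s5 (successors {s4}): φ is true.
  s6 (successors {s2, s6}): φ is true.
  s7 (successors {s0, s2}): φ is true.
For instance, at s0:
  At s0: □□((r ∧ q) ∧ r) is false, so ¬□□((r ∧ q) ∧ r) is true.
    At s0: □□((r ∧ q) ∧ r) requires □((r ∧ q) ∧ r) at every successor {s1, s2}.
      □((r ∧ q) ∧ r) fails at s1, so □□((r ∧ q) ∧ r) is false at s0.

Yes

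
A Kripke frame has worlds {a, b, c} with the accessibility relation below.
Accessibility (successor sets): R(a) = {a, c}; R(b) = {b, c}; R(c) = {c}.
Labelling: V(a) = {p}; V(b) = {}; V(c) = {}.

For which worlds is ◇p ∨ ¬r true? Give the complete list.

a, b, c

Let φ = ◇p ∨ ¬r. Evaluate φ at each world:
  a (successors {a, c}): φ is true.
  b (successors {b, c}): φ is true.
  c (successors {c}): φ is true.
For instance, at c:
  At c: ◇p is false, ¬r is true, so ◇p ∨ ¬r is true.
    At c: ◇p requires p at some successor in {c}.
      At c: p is false.
    So ◇p is false at c.
Satisfying worlds: {a, b, c}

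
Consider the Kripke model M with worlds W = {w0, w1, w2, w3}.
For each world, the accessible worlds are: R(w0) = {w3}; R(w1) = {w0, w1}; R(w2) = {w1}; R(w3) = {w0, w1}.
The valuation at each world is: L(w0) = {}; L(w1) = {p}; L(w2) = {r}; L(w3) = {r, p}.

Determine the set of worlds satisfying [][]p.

none

Let φ = [][]p. Evaluate φ at each world:
  w0 (successors {w3}): φ is false.
  w1 (successors {w0, w1}): φ is false.
  w2 (successors {w1}): φ is false.
  w3 (successors {w0, w1}): φ is false.
For instance, at w3:
  At w3: [][]p requires []p at every successor {w0, w1}.
    []p fails at w1, so [][]p is false at w3.
      At w1: []p requires p at every successor {w0, w1}.
        p fails at w0, so []p is false at w1.
Satisfying worlds: none.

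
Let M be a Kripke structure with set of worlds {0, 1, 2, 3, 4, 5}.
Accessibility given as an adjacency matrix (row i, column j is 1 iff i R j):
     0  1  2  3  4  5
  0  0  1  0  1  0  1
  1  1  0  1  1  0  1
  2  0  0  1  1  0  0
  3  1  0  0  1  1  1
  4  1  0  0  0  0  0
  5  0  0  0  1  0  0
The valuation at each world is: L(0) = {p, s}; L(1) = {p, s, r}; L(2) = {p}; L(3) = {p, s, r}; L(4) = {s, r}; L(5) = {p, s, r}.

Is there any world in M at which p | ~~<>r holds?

Let φ = p | ~~<>r. Evaluate φ at each world:
  0 (successors {1, 3, 5}): φ is true.
  1 (successors {0, 2, 3, 5}): φ is true.
  2 (successors {2, 3}): φ is true.
  3 (successors {0, 3, 4, 5}): φ is true.
  4 (successors {0}): φ is false.
  5 (successors {3}): φ is true.
Detail at 0 (witness):
  At 0: p is true, ~~<>r is true, so p | ~~<>r is true.
    At 0: ~<>r is false, so ~~<>r is true.
      At 0: <>r is true, so ~<>r is false.

Yes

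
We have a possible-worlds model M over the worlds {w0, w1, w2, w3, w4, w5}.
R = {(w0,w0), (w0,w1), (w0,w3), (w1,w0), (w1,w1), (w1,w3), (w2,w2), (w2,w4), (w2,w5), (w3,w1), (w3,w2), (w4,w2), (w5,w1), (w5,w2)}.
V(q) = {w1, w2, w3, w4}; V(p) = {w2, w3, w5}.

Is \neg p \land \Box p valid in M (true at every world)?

No

Let φ = \neg p \land \Box p. Evaluate φ at each world:
  w0 (successors {w0, w1, w3}): φ is false.
  w1 (successors {w0, w1, w3}): φ is false.
  w2 (successors {w2, w4, w5}): φ is false.
  w3 (successors {w1, w2}): φ is false.
  w4 (successors {w2}): φ is true.
  w5 (successors {w1, w2}): φ is false.
Detail at w0 (counterexample):
  At w0: \neg p is true, \Box p is false, so \neg p \land \Box p is false.
    At w0: \Box p requires p at every successor {w0, w1, w3}.
      p fails at w0, so \Box p is false at w0.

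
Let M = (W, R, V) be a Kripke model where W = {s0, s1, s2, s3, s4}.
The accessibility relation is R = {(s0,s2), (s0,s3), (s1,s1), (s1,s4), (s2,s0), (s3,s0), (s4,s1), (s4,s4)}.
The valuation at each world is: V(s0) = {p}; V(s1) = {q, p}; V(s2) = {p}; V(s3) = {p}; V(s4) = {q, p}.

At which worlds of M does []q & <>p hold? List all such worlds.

Let φ = []q & <>p. Evaluate φ at each world:
  s0 (successors {s2, s3}): φ is false.
  s1 (successors {s1, s4}): φ is true.
  s2 (successors {s0}): φ is false.
  s3 (successors {s0}): φ is false.
  s4 (successors {s1, s4}): φ is true.
For instance, at s0:
  At s0: []q is false, <>p is true, so []q & <>p is false.
    At s0: []q requires q at every successor {s2, s3}.
      q fails at s2, so []q is false at s0.
    At s0: <>p requires p at some successor in {s2, s3}.
      p holds at s2, so <>p is true at s0.
Satisfying worlds: {s1, s4}

s1, s4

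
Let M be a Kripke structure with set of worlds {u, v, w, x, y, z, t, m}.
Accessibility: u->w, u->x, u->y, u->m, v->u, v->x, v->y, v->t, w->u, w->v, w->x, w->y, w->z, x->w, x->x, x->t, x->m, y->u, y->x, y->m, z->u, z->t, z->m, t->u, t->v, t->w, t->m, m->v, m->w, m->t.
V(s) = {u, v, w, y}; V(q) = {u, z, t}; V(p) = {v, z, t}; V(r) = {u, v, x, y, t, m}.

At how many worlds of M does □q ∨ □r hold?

Let φ = □q ∨ □r. Evaluate φ at each world:
  u (successors {w, x, y, m}): φ is false.
  v (successors {u, x, y, t}): φ is true.
  w (successors {u, v, x, y, z}): φ is false.
  x (successors {w, x, t, m}): φ is false.
  y (successors {u, x, m}): φ is true.
  z (successors {u, t, m}): φ is true.
  t (successors {u, v, w, m}): φ is false.
  m (successors {v, w, t}): φ is false.
For instance, at v:
  At v: □q is false, □r is true, so □q ∨ □r is true.
    At v: □q requires q at every successor {u, x, y, t}.
      q fails at x, so □q is false at v.
    At v: □r requires r at every successor {u, x, y, t}.
      At u: r is true.
      At x: r is true.
      At y: r is true.
      At t: r is true.
    So □r is true at v.
Satisfying worlds: {v, y, z}

3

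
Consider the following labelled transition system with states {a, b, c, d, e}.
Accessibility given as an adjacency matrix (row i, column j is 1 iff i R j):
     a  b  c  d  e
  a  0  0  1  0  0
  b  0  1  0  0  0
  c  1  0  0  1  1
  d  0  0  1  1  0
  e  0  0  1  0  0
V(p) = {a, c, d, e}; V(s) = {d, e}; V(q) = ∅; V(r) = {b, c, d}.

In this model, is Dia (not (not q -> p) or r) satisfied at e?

At e: Dia (not (not q -> p) or r) requires not (not q -> p) or r at some successor in {c}.
  not (not q -> p) or r holds at c, so Dia (not (not q -> p) or r) is true at e.

Yes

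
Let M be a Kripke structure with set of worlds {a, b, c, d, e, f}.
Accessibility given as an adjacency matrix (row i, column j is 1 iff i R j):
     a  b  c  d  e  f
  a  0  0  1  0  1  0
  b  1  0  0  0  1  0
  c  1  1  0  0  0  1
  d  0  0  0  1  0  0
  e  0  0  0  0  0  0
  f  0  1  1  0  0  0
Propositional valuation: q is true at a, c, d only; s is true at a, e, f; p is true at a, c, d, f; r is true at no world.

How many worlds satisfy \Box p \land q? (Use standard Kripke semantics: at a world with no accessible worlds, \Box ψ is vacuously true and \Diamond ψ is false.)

Recall that \Box ψ holds at a world iff ψ holds at every accessible world, and \Diamond ψ holds iff ψ holds at some accessible world.
Let φ = \Box p \land q. Evaluate φ at each world:
  a (successors {c, e}): φ is false.
  b (successors {a, e}): φ is false.
  c (successors {a, b, f}): φ is false.
  d (successors {d}): φ is true.
  e (successors ∅): φ is false.
  f (successors {b, c}): φ is false.
For instance, at f:
  At f: \Box p is false, q is false, so \Box p \land q is false.
    At f: \Box p requires p at every successor {b, c}.
      p fails at b, so \Box p is false at f.
Satisfying worlds: {d}

1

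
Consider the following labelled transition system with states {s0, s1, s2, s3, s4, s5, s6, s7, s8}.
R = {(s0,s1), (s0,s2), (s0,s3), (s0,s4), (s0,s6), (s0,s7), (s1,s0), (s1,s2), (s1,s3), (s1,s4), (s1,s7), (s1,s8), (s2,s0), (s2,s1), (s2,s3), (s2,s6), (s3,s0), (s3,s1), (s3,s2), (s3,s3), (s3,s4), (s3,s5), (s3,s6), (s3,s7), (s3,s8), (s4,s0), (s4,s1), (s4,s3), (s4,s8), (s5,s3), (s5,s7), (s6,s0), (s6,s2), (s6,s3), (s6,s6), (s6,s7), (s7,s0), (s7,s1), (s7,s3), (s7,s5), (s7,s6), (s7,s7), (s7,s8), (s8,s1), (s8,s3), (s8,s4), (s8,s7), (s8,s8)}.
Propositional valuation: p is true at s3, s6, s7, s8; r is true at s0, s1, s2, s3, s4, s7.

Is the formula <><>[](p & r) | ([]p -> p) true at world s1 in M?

Yes

At s1: <><>[](p & r) is true, []p -> p is true, so <><>[](p & r) | ([]p -> p) is true.
  At s1: <><>[](p & r) requires <>[](p & r) at some successor in {s0, s2, s3, s4, s7, s8}.
    <>[](p & r) holds at s3, so <><>[](p & r) is true at s1.
      At s3: <>[](p & r) requires [](p & r) at some successor in {s0, s1, s2, s3, s4, s5, s6, s7, s8}.
        [](p & r) holds at s5, so <>[](p & r) is true at s3.
  At s1: []p is false, p is false, so []p -> p is true.
    At s1: []p requires p at every successor {s0, s2, s3, s4, s7, s8}.
      p fails at s0, so []p is false at s1.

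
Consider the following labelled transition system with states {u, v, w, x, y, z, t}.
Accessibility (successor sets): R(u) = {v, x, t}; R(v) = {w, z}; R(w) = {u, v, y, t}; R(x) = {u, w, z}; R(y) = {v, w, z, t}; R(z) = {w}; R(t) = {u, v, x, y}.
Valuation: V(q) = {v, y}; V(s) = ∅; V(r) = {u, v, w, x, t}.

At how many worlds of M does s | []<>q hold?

Let φ = s | []<>q. Evaluate φ at each world:
  u (successors {v, x, t}): φ is false.
  v (successors {w, z}): φ is false.
  w (successors {u, v, y, t}): φ is false.
  x (successors {u, w, z}): φ is false.
  y (successors {v, w, z, t}): φ is false.
  z (successors {w}): φ is true.
  t (successors {u, v, x, y}): φ is false.
For instance, at u:
  At u: s is false, []<>q is false, so s | []<>q is false.
    At u: []<>q requires <>q at every successor {v, x, t}.
      <>q fails at v, so []<>q is false at u.
Satisfying worlds: {z}

1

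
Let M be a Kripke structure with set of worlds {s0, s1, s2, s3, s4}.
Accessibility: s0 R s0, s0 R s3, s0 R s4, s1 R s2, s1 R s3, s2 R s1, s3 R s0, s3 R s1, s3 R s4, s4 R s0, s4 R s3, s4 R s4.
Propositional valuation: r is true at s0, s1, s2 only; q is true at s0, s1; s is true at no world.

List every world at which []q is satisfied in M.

s2

Recall that []ψ holds at a world iff ψ holds at every accessible world, and <>ψ holds iff ψ holds at some accessible world.
Let φ = []q. Evaluate φ at each world:
  s0 (successors {s0, s3, s4}): φ is false.
  s1 (successors {s2, s3}): φ is false.
  s2 (successors {s1}): φ is true.
  s3 (successors {s0, s1, s4}): φ is false.
  s4 (successors {s0, s3, s4}): φ is false.
For instance, at s4:
  At s4: []q requires q at every successor {s0, s3, s4}.
    q fails at s3, so []q is false at s4.
Satisfying worlds: {s2}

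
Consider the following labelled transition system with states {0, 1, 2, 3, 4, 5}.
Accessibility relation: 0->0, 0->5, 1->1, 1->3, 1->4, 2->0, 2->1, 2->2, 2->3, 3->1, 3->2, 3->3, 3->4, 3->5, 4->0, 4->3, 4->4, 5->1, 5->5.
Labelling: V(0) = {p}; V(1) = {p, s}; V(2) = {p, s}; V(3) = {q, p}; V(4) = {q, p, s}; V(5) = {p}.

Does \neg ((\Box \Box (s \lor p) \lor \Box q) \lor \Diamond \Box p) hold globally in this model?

Let φ = \neg ((\Box \Box (s \lor p) \lor \Box q) \lor \Diamond \Box p). Evaluate φ at each world:
  0 (successors {0, 5}): φ is false.
  1 (successors {1, 3, 4}): φ is false.
  2 (successors {0, 1, 2, 3}): φ is false.
  3 (successors {1, 2, 3, 4, 5}): φ is false.
  4 (successors {0, 3, 4}): φ is false.
  5 (successors {1, 5}): φ is false.
Detail at 0 (counterexample):
  At 0: (\Box \Box (s \lor p) \lor \Box q) \lor \Diamond \Box p is true, so \neg ((\Box \Box (s \lor p) \lor \Box q) \lor \Diamond \Box p) is false.
    At 0: \Box \Box (s \lor p) \lor \Box q is true, \Diamond \Box p is true, so (\Box \Box (s \lor p) \lor \Box q) \lor \Diamond \Box p is true.
      At 0: \Box \Box (s \lor p) is true, \Box q is false, so \Box \Box (s \lor p) \lor \Box q is true.
      At 0: \Diamond \Box p requires \Box p at some successor in {0, 5}.
        \Box p holds at 0, so \Diamond \Box p is true at 0.

No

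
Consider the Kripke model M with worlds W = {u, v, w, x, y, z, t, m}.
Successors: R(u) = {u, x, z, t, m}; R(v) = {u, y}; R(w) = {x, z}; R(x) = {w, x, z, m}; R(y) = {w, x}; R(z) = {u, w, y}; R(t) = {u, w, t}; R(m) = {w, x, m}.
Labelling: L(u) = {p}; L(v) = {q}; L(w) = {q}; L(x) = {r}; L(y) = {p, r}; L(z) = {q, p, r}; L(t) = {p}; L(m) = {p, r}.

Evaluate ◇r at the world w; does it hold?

Yes

Recall that ◇ψ holds at a world iff ψ holds at some accessible world.
At w: ◇r requires r at some successor in {x, z}.
  r holds at x, so ◇r is true at w.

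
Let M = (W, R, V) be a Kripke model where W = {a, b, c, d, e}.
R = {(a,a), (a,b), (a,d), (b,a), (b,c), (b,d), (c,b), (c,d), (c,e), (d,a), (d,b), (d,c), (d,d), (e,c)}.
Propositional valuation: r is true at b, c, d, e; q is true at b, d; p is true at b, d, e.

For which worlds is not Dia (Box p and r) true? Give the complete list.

Let φ = not Dia (Box p and r). Evaluate φ at each world:
  a (successors {a, b, d}): φ is true.
  b (successors {a, c, d}): φ is false.
  c (successors {b, d, e}): φ is true.
  d (successors {a, b, c, d}): φ is false.
  e (successors {c}): φ is false.
For instance, at a:
  At a: Dia (Box p and r) is false, so not Dia (Box p and r) is true.
    At a: Dia (Box p and r) requires Box p and r at some successor in {a, b, d}.
      At a: Box p and r is false.
      At b: Box p and r is false.
      At d: Box p and r is false.
    So Dia (Box p and r) is false at a.
Satisfying worlds: {a, c}

a, c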